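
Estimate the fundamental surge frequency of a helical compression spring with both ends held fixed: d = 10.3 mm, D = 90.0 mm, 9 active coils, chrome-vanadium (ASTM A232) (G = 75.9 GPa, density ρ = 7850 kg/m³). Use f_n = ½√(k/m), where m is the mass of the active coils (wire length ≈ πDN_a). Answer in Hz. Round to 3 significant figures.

k = Gd⁴/(8D³N_a) = (75.9×10³)(10.3⁴)/(8·90.0³·9) = 16.275 N/mm = 16275 N/m
Wire length L = πDN_a = π·90.0·9 = 2544.7 mm
m = ρ·(πd²/4)·L = 7850 × 83.323×10⁻⁶ m² × 2.5447 m = 1.6644 kg
f_n = ½√(k/m) = 0.5·√(16275/1.6644) = 0.5·√(9778.3) = 49.443 Hz

49.4 Hz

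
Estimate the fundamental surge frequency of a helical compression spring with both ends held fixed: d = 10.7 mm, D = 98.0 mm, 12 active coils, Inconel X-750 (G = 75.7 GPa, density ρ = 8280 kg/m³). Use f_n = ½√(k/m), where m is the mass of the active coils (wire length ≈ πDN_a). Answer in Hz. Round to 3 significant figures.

k = Gd⁴/(8D³N_a) = (75.7×10³)(10.7⁴)/(8·98.0³·12) = 10.982 N/mm = 10982 N/m
Wire length L = πDN_a = π·98.0·12 = 3694.5 mm
m = ρ·(πd²/4)·L = 8280 × 89.92×10⁻⁶ m² × 3.6945 m = 2.7507 kg
f_n = ½√(k/m) = 0.5·√(10982/2.7507) = 0.5·√(3992.4) = 31.593 Hz

31.6 Hz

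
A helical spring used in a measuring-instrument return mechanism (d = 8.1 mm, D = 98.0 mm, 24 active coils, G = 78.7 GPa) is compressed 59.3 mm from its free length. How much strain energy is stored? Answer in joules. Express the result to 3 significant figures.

3.30 J

k = Gd⁴/(8D³N_a) = (78.7×10³)(8.1⁴)/(8·98.0³·24) = 1.8747 N/mm
U = ½kδ² = 0.5 × 1.8747 × 59.3² = 3296.2 N·mm = 3.2962 J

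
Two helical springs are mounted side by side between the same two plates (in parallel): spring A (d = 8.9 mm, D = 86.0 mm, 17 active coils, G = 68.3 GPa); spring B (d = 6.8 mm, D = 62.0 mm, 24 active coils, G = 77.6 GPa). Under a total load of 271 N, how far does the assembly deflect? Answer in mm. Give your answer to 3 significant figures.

31.6 mm

k_A = Gd⁴/(8D³N_a) = (68.3×10³)(8.9⁴)/(8·86.0³·17) = 4.9539 N/mm
k_B = Gd⁴/(8D³N_a) = (77.6×10³)(6.8⁴)/(8·62.0³·24) = 3.6259 N/mm
Parallel: k_eq = 4.9539 + 3.6259 = 8.5798 N/mm
δ = F/k_eq = 271/8.5798 = 31.586 mm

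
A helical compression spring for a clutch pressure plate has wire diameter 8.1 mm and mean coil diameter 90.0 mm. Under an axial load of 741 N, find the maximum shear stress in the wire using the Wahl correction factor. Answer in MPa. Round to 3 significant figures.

361 MPa

Spring index C = D/d = 90.0/8.1 = 11.1111
K_W = (4C−1)/(4C−4) + 0.615/C = 43.444/40.444 + 0.0554 = 1.1295
τ₀ = 8FD/(πd³) = 8·741·90.0/(π·8.1³) = 533520/1669.6 = 319.56 MPa
τ_max = K·τ₀ = 1.1295 × 319.56 = 360.95 MPa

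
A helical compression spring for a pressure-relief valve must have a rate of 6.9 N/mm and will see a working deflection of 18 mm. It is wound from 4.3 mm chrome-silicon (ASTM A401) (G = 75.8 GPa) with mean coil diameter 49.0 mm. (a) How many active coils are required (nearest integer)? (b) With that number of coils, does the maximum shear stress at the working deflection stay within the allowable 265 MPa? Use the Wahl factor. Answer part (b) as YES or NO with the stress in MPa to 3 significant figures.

N_a = Gd⁴/(8D³k) = (75.8×10³)(4.3⁴)/(8·49.0³·6.9) = 3.99 → N_a = 4
Actual rate k = Gd⁴/(8D³·4) = 6.8834 N/mm
Working load F = kδ = 6.8834·18 = 123.9 N
C = 49.0/4.3 = 11.3953; K_W = (4C−1)/(4C−4)+0.615/C = 1.1261
τ_max = K_W·8FD/(πd³) = 1.1261·194.45 = 218.97 MPa
τ_max ≤ 265 MPa → acceptable

(a) 4 coils; (b) YES, τ_max = 219 MPa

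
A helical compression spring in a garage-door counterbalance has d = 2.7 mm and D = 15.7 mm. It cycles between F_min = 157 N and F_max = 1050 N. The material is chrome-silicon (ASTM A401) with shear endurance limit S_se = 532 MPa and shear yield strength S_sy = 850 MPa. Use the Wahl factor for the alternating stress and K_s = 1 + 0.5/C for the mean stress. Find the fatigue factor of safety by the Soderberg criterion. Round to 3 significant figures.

C = D/d = 15.7/2.7 = 5.8148; K_W = (4C−1)/(4C−4)+0.615/C = 1.2615; K_s = 1+0.5/C = 1.0860
F_a = (F_max−F_min)/2 = 446.5 N; F_m = (F_max+F_min)/2 = 603.5 N
τ_a = K_W·8F_aD/(πd³) = 1.2615 × 906.92 = 1144.1 MPa
τ_m = K_s·8F_mD/(πd³) = 1.0860 × 1225.8 = 1331.2 MPa
Soderberg: 1/n_f = τ_a/S_se + τ_m/S_sy = 1144.1/532 + 1331.2/850 = 2.15059 + 1.56614 = 3.7167
n_f = 1/3.7167 = 0.2691

0.269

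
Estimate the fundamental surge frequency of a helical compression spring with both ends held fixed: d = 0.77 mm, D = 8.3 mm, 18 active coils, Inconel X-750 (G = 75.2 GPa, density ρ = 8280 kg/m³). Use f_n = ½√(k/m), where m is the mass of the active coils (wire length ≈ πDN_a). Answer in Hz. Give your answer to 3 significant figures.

211 Hz

k = Gd⁴/(8D³N_a) = (75.2×10³)(0.77⁴)/(8·8.3³·18) = 0.32106 N/mm = 321.06 N/m
Wire length L = πDN_a = π·8.3·18 = 469.35 mm
m = ρ·(πd²/4)·L = 8280 × 0.46566×10⁻⁶ m² × 0.46935 m = 0.0018097 kg
f_n = ½√(k/m) = 0.5·√(321.06/0.0018097) = 0.5·√(1.7741e+05) = 210.6 Hz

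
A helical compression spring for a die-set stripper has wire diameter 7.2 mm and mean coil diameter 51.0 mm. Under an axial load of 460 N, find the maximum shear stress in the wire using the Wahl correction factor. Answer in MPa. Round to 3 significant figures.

194 MPa

Spring index C = D/d = 51.0/7.2 = 7.0833
K_W = (4C−1)/(4C−4) + 0.615/C = 27.333/24.333 + 0.0868 = 1.2101
τ₀ = 8FD/(πd³) = 8·460·51.0/(π·7.2³) = 187680/1172.6 = 160.06 MPa
τ_max = K·τ₀ = 1.2101 × 160.06 = 193.68 MPa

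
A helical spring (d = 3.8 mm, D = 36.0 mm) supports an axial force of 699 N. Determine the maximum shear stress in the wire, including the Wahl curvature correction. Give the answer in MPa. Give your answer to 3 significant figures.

Spring index C = D/d = 36.0/3.8 = 9.4737
K_W = (4C−1)/(4C−4) + 0.615/C = 36.895/33.895 + 0.0649 = 1.1534
τ₀ = 8FD/(πd³) = 8·699·36.0/(π·3.8³) = 201312/172.39 = 1167.8 MPa
τ_max = K·τ₀ = 1.1534 × 1167.8 = 1347 MPa

1350 MPa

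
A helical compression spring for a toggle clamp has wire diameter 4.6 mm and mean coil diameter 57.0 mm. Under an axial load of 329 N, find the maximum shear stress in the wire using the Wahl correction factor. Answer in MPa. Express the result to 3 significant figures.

547 MPa

Spring index C = D/d = 57.0/4.6 = 12.3913
K_W = (4C−1)/(4C−4) + 0.615/C = 48.565/45.565 + 0.0496 = 1.1155
τ₀ = 8FD/(πd³) = 8·329·57.0/(π·4.6³) = 150024/305.79 = 490.61 MPa
τ_max = K·τ₀ = 1.1155 × 490.61 = 547.26 MPa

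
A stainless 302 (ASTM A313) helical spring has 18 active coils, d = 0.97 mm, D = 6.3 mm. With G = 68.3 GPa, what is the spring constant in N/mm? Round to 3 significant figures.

k = Gd⁴/(8D³N_a) = (68.3×10³ × 0.97⁴) / (8 × 6.3³ × 18)
  = 60465.5 / 36006.8 = 1.6793 N/mm

1.68 N/mm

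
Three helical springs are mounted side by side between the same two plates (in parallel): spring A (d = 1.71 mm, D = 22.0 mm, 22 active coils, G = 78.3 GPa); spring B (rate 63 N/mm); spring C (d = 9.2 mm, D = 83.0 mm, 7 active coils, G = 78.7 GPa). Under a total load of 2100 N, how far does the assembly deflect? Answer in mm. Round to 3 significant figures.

k_A = Gd⁴/(8D³N_a) = (78.3×10³)(1.71⁴)/(8·22.0³·22) = 0.35724 N/mm
k_C = Gd⁴/(8D³N_a) = (78.7×10³)(9.2⁴)/(8·83.0³·7) = 17.608 N/mm
Parallel: k_eq = 0.35724 + 63 + 17.608 = 80.965 N/mm
δ = F/k_eq = 2100/80.965 = 25.937 mm

25.9 mm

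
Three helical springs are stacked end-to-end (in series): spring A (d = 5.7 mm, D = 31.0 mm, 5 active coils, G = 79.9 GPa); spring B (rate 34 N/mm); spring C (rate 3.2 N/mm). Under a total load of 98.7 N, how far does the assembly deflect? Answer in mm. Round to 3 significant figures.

k_A = Gd⁴/(8D³N_a) = (79.9×10³)(5.7⁴)/(8·31.0³·5) = 70.778 N/mm
Series: 1/k_eq = 1/70.778 + 1/34 + 1/3.2 = 0.35604; k_eq = 2.8087 N/mm
δ = F/k_eq = 98.7/2.8087 = 35.141 mm

35.1 mm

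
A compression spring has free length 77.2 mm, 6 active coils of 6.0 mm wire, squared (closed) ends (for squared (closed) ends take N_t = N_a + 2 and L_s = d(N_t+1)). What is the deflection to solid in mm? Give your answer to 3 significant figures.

23.2 mm

N_t = 8; L_s = 6.0·9 = 54 mm
δ_solid = L₀ − L_s = 77.2 − 54 = 23.2 mm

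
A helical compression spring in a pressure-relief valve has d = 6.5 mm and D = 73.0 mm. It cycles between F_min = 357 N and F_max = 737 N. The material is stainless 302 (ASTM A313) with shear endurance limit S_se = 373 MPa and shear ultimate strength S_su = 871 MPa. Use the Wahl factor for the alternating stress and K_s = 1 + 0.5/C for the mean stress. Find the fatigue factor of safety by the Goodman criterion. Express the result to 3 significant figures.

C = D/d = 73.0/6.5 = 11.2308; K_W = (4C−1)/(4C−4)+0.615/C = 1.1281; K_s = 1+0.5/C = 1.0445
F_a = (F_max−F_min)/2 = 190 N; F_m = (F_max+F_min)/2 = 547 N
τ_a = K_W·8F_aD/(πd³) = 1.1281 × 128.61 = 145.08 MPa
τ_m = K_s·8F_mD/(πd³) = 1.0445 × 370.26 = 386.75 MPa
Goodman: 1/n_f = τ_a/S_se + τ_m/S_su = 145.08/373 + 386.75/871 = 0.38896 + 0.44403 = 0.83299
n_f = 1/0.83299 = 1.201

1.20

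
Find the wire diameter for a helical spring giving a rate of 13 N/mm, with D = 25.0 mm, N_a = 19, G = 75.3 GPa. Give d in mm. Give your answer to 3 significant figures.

4.50 mm

d = (8D³N_a·k / G)^(1/4) = (8·25.0³·19·13 / (75.3×10³))^0.25
  = (410.03)^0.25 = 4.4999 mm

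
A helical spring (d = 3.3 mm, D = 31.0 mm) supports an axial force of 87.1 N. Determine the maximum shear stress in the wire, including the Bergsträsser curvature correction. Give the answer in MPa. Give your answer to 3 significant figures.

Spring index C = D/d = 31.0/3.3 = 9.3939
K_B = (4C+2)/(4C−3) = 39.576/34.576 = 1.1446
τ₀ = 8FD/(πd³) = 8·87.1·31.0/(π·3.3³) = 21600.8/112.9 = 191.33 MPa
τ_max = K·τ₀ = 1.1446 × 191.33 = 219 MPa

219 MPa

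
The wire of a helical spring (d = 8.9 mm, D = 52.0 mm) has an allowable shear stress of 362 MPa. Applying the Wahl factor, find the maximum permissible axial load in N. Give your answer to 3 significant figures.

C = D/d = 52.0/8.9 = 5.8427
K_W = (4C−1)/(4C−4) + 0.615/C = 22.371/19.371 + 0.1053 = 1.2601
τ_max = K·8FD/(πd³) → F_max = τ_allow·πd³/(8DK)
F_max = 362·π·8.9³/(8·52.0·1.2601) = 8.0173e+05/524.21 = 1529.4 N

1530 N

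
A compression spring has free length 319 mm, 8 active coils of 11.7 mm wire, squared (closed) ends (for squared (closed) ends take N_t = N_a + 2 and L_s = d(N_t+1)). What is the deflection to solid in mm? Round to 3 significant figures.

190 mm

N_t = 10; L_s = 11.7·11 = 128.7 mm
δ_solid = L₀ − L_s = 319 − 128.7 = 190.3 mm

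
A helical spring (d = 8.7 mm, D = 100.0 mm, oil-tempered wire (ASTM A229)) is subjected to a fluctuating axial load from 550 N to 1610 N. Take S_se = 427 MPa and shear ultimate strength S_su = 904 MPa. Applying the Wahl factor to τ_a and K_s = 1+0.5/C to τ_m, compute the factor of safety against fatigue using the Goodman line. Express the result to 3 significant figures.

0.978

C = D/d = 100.0/8.7 = 11.4943; K_W = (4C−1)/(4C−4)+0.615/C = 1.1250; K_s = 1+0.5/C = 1.0435
F_a = (F_max−F_min)/2 = 530 N; F_m = (F_max+F_min)/2 = 1080 N
τ_a = K_W·8F_aD/(πd³) = 1.1250 × 204.95 = 230.57 MPa
τ_m = K_s·8F_mD/(πd³) = 1.0435 × 417.64 = 435.81 MPa
Goodman: 1/n_f = τ_a/S_se + τ_m/S_su = 230.57/427 + 435.81/904 = 0.53997 + 0.48209 = 1.0221
n_f = 1/1.0221 = 0.9784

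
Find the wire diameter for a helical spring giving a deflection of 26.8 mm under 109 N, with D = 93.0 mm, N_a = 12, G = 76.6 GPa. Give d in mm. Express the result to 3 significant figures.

8.00 mm

Required rate k = F/δ = 109/26.8 = 4.0672 N/mm
d = (8D³N_a·k / G)^(1/4) = (8·93.0³·12·4.0672 / (76.6×10³))^0.25
  = (4100)^0.25 = 8.0019 mm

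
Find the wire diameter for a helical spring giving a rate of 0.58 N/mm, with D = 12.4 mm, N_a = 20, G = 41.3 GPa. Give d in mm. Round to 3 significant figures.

d = (8D³N_a·k / G)^(1/4) = (8·12.4³·20·0.58 / (41.3×10³))^0.25
  = (4.2841)^0.25 = 1.4387 mm

1.44 mm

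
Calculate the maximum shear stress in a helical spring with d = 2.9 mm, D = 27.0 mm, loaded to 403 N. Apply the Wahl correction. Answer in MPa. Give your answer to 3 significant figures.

Spring index C = D/d = 27.0/2.9 = 9.3103
K_W = (4C−1)/(4C−4) + 0.615/C = 36.241/33.241 + 0.0661 = 1.1563
τ₀ = 8FD/(πd³) = 8·403·27.0/(π·2.9³) = 87048/76.62 = 1136.1 MPa
τ_max = K·τ₀ = 1.1563 × 1136.1 = 1313.7 MPa

1310 MPa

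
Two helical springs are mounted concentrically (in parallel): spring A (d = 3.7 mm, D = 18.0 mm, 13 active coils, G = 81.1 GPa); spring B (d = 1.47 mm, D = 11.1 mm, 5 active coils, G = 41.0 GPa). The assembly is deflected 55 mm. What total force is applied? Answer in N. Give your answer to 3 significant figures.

1570 N

k_A = Gd⁴/(8D³N_a) = (81.1×10³)(3.7⁴)/(8·18.0³·13) = 25.06 N/mm
k_B = Gd⁴/(8D³N_a) = (41.0×10³)(1.47⁴)/(8·11.1³·5) = 3.4996 N/mm
Parallel: k_eq = 25.06 + 3.4996 = 28.559 N/mm
F = k_eq·δ = 28.559·55 = 1570.8 N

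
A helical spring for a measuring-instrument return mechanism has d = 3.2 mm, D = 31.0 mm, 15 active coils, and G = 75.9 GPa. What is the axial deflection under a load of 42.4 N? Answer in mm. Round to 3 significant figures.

19.0 mm

k = Gd⁴/(8D³N_a) = (75.9×10³)(3.2⁴)/(8·31.0³·15) = 2.2263 N/mm
δ = F/k = 42.4 / 2.2263 = 19.045 mm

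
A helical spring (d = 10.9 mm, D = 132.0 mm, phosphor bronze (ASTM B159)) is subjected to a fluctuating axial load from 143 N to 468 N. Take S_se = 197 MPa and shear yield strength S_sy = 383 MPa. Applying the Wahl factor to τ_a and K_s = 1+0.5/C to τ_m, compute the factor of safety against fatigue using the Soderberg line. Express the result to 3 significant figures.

2.20

C = D/d = 132.0/10.9 = 12.1101; K_W = (4C−1)/(4C−4)+0.615/C = 1.1183; K_s = 1+0.5/C = 1.0413
F_a = (F_max−F_min)/2 = 162.5 N; F_m = (F_max+F_min)/2 = 305.5 N
τ_a = K_W·8F_aD/(πd³) = 1.1183 × 42.178 = 47.167 MPa
τ_m = K_s·8F_mD/(πd³) = 1.0413 × 79.295 = 82.569 MPa
Soderberg: 1/n_f = τ_a/S_se + τ_m/S_sy = 47.167/197 + 82.569/383 = 0.23943 + 0.21558 = 0.45501
n_f = 1/0.45501 = 2.198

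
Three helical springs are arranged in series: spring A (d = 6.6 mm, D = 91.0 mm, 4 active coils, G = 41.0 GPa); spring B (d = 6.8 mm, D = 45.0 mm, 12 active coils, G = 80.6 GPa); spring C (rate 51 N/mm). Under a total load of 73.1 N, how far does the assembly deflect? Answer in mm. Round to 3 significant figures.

27.8 mm

k_A = Gd⁴/(8D³N_a) = (41.0×10³)(6.6⁴)/(8·91.0³·4) = 3.2262 N/mm
k_B = Gd⁴/(8D³N_a) = (80.6×10³)(6.8⁴)/(8·45.0³·12) = 19.7 N/mm
Series: 1/k_eq = 1/3.2262 + 1/19.7 + 1/51 = 0.38034; k_eq = 2.6293 N/mm
δ = F/k_eq = 73.1/2.6293 = 27.803 mm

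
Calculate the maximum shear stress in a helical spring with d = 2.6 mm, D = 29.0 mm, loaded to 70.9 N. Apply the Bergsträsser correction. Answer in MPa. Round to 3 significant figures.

334 MPa

Spring index C = D/d = 29.0/2.6 = 11.1538
K_B = (4C+2)/(4C−3) = 46.615/41.615 = 1.1201
τ₀ = 8FD/(πd³) = 8·70.9·29.0/(π·2.6³) = 16448.8/55.217 = 297.9 MPa
τ_max = K·τ₀ = 1.1201 × 297.9 = 333.69 MPa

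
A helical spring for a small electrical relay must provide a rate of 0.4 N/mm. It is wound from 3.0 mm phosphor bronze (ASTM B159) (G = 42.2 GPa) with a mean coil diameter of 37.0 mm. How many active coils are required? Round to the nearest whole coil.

N_a = Gd⁴/(8D³k) = (42.2×10³ × 3.0⁴)/(8 × 37.0³ × 0.4)
    = 3.4182e+06 / 162090 = 21.09 → 21 coils

21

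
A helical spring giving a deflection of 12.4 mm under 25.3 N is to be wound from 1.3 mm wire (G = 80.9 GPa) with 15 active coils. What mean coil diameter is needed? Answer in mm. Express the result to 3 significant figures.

9.81 mm

Required rate k = F/δ = 25.3/12.4 = 2.0403 N/mm
D = (Gd⁴/(8N_a·k))^(1/3) = (80.9×10³·1.3⁴/(8·15·2.0403))^(1/3)
  = (943.717)^(1/3) = 9.8088 mm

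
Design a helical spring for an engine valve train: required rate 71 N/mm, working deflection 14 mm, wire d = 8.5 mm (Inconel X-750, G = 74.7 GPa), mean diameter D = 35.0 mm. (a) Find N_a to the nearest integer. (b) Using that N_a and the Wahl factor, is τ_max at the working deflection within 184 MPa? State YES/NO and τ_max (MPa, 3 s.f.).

(a) 16 coils; (b) NO, τ_max = 201 MPa

N_a = Gd⁴/(8D³k) = (74.7×10³)(8.5⁴)/(8·35.0³·71) = 16.01 → N_a = 16
Actual rate k = Gd⁴/(8D³·16) = 71.053 N/mm
Working load F = kδ = 71.053·14 = 994.74 N
C = 35.0/8.5 = 4.1176; K_W = (4C−1)/(4C−4)+0.615/C = 1.3899
τ_max = K_W·8FD/(πd³) = 1.3899·144.36 = 200.66 MPa
τ_max > 184 MPa → exceeds allowable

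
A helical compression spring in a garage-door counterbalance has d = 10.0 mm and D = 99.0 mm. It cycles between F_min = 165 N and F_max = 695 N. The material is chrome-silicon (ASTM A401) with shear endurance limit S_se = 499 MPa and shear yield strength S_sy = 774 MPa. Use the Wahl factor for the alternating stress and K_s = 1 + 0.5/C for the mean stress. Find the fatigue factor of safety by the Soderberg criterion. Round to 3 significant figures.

3.33

C = D/d = 99.0/10.0 = 9.9000; K_W = (4C−1)/(4C−4)+0.615/C = 1.1464; K_s = 1+0.5/C = 1.0505
F_a = (F_max−F_min)/2 = 265 N; F_m = (F_max+F_min)/2 = 430 N
τ_a = K_W·8F_aD/(πd³) = 1.1464 × 66.807 = 76.587 MPa
τ_m = K_s·8F_mD/(πd³) = 1.0505 × 108.4 = 113.88 MPa
Soderberg: 1/n_f = τ_a/S_se + τ_m/S_sy = 76.587/499 + 113.88/774 = 0.15348 + 0.14713 = 0.30061
n_f = 1/0.30061 = 3.327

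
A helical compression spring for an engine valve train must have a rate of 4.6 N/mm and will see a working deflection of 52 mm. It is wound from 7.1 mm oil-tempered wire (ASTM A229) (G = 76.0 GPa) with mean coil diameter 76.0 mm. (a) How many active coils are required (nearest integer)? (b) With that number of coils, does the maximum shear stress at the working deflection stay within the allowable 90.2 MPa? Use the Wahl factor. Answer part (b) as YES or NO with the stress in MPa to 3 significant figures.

(a) 12 coils; (b) NO, τ_max = 146 MPa

N_a = Gd⁴/(8D³k) = (76.0×10³)(7.1⁴)/(8·76.0³·4.6) = 11.96 → N_a = 12
Actual rate k = Gd⁴/(8D³·12) = 4.5828 N/mm
Working load F = kδ = 4.5828·52 = 238.31 N
C = 76.0/7.1 = 10.7042; K_W = (4C−1)/(4C−4)+0.615/C = 1.1347
τ_max = K_W·8FD/(πd³) = 1.1347·128.86 = 146.22 MPa
τ_max > 90.2 MPa → exceeds allowable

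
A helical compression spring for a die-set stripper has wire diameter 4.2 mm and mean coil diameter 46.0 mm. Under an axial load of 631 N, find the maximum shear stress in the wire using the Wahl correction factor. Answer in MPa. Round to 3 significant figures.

1130 MPa

Spring index C = D/d = 46.0/4.2 = 10.9524
K_W = (4C−1)/(4C−4) + 0.615/C = 42.810/39.810 + 0.0562 = 1.1315
τ₀ = 8FD/(πd³) = 8·631·46.0/(π·4.2³) = 232208/232.75 = 997.65 MPa
τ_max = K·τ₀ = 1.1315 × 997.65 = 1128.9 MPa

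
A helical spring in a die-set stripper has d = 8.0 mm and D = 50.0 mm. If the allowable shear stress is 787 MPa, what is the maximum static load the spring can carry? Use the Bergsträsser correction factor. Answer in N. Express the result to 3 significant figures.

C = D/d = 50.0/8.0 = 6.2500
K_B = (4C+2)/(4C−3) = 27.000/22.000 = 1.2273
τ_max = K·8FD/(πd³) → F_max = τ_allow·πd³/(8DK)
F_max = 787·π·8.0³/(8·50.0·1.2273) = 1.2659e+06/490.91 = 2578.7 N

2580 N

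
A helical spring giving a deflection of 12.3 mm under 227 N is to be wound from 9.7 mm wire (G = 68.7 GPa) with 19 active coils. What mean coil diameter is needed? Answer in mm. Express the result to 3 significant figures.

Required rate k = F/δ = 227/12.3 = 18.455 N/mm
D = (Gd⁴/(8N_a·k))^(1/3) = (68.7×10³·9.7⁴/(8·19·18.455))^(1/3)
  = (216810)^(1/3) = 60.0749 mm

60.1 mm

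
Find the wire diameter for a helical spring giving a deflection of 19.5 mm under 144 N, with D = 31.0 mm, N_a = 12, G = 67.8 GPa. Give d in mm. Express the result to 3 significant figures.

Required rate k = F/δ = 144/19.5 = 7.3846 N/mm
d = (8D³N_a·k / G)^(1/4) = (8·31.0³·12·7.3846 / (67.8×10³))^0.25
  = (311.5)^0.25 = 4.2011 mm

4.20 mm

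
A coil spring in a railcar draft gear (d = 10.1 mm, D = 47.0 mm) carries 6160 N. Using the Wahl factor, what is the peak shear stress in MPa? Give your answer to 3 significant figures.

957 MPa

Spring index C = D/d = 47.0/10.1 = 4.6535
K_W = (4C−1)/(4C−4) + 0.615/C = 17.614/14.614 + 0.1322 = 1.3374
τ₀ = 8FD/(πd³) = 8·6160·47.0/(π·10.1³) = 2.31616e+06/3236.8 = 715.57 MPa
τ_max = K·τ₀ = 1.3374 × 715.57 = 957.04 MPa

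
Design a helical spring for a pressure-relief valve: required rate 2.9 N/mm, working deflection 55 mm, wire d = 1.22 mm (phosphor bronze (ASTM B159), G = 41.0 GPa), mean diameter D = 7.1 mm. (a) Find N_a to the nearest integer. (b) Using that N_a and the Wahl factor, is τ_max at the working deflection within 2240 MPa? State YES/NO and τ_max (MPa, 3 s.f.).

(a) 11 coils; (b) YES, τ_max = 1990 MPa

N_a = Gd⁴/(8D³k) = (41.0×10³)(1.22⁴)/(8·7.1³·2.9) = 10.94 → N_a = 11
Actual rate k = Gd⁴/(8D³·11) = 2.8838 N/mm
Working load F = kδ = 2.8838·55 = 158.61 N
C = 7.1/1.22 = 5.8197; K_W = (4C−1)/(4C−4)+0.615/C = 1.2613
τ_max = K_W·8FD/(πd³) = 1.2613·1579.2 = 1991.9 MPa
τ_max ≤ 2240 MPa → acceptable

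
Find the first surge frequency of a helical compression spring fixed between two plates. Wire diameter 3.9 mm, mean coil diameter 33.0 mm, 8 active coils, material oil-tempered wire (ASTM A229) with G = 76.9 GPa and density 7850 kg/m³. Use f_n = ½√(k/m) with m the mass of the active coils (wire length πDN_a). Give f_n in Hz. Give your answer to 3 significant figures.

158 Hz

k = Gd⁴/(8D³N_a) = (76.9×10³)(3.9⁴)/(8·33.0³·8) = 7.735 N/mm = 7735 N/m
Wire length L = πDN_a = π·33.0·8 = 829.38 mm
m = ρ·(πd²/4)·L = 7850 × 11.946×10⁻⁶ m² × 0.82938 m = 0.077775 kg
f_n = ½√(k/m) = 0.5·√(7735/0.077775) = 0.5·√(99454) = 157.68 Hz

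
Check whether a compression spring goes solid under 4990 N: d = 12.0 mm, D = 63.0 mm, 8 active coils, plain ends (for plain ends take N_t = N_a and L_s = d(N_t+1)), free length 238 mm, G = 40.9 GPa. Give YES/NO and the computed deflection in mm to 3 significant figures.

NO, δ = 94.2 mm

k = Gd⁴/(8D³N_a) = (40.9×10³)(12.0⁴)/(8·63.0³·8) = 52.996 N/mm
N_t = 8; L_s = 12.0·9 = 108 mm; δ_solid = L₀ − L_s = 238 − 108 = 130 mm
δ = F/k = 4990/52.996 = 94.157 mm
δ < δ_solid → spring does not go solid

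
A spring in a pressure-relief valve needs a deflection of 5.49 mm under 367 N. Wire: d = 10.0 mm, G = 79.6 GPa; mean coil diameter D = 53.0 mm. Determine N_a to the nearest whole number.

10

Required rate k = F/δ = 367/5.49 = 66.849 N/mm
N_a = Gd⁴/(8D³k) = (79.6×10³ × 10.0⁴)/(8 × 53.0³ × 66.849)
    = 7.96e+08 / 7.9618e+07 = 9.998 → 10 coils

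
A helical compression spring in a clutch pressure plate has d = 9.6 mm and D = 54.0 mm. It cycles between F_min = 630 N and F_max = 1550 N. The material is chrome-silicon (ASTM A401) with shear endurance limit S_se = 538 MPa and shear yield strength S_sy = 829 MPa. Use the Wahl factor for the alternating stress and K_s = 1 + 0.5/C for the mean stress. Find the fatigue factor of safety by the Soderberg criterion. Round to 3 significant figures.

2.55

C = D/d = 54.0/9.6 = 5.6250; K_W = (4C−1)/(4C−4)+0.615/C = 1.2715; K_s = 1+0.5/C = 1.0889
F_a = (F_max−F_min)/2 = 460 N; F_m = (F_max+F_min)/2 = 1090 N
τ_a = K_W·8F_aD/(πd³) = 1.2715 × 71.495 = 90.906 MPa
τ_m = K_s·8F_mD/(πd³) = 1.0889 × 169.41 = 184.47 MPa
Soderberg: 1/n_f = τ_a/S_se + τ_m/S_sy = 90.906/538 + 184.47/829 = 0.16897 + 0.22252 = 0.39149
n_f = 1/0.39149 = 2.554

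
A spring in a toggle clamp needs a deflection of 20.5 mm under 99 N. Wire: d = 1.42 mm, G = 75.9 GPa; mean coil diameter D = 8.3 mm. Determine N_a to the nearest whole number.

Required rate k = F/δ = 99/20.5 = 4.8293 N/mm
N_a = Gd⁴/(8D³k) = (75.9×10³ × 1.42⁴)/(8 × 8.3³ × 4.8293)
    = 308599 / 22090.5 = 13.97 → 14 coils

14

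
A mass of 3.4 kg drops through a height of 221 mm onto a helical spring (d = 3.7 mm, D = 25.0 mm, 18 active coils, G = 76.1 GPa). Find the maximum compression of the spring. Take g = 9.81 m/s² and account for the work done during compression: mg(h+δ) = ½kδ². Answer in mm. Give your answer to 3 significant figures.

53.8 mm

k = Gd⁴/(8D³N_a) = (76.1×10³)(3.7⁴)/(8·25.0³·18) = 6.3388 N/mm
W = mg = 3.4 × 9.81 = 33.354 N
½kδ² − Wδ − Wh = 0 → δ = (W + √(W² + 2kWh))/k
δ = (33.354 + √(1112.5 + 93450))/6.3388 = (33.354 + 307.51)/6.3388 = 53.774 mm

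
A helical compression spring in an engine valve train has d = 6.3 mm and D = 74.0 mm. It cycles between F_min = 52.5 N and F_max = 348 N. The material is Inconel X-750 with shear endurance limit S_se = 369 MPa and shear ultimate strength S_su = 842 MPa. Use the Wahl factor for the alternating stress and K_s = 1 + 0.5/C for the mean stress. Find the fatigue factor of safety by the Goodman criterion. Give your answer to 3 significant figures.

C = D/d = 74.0/6.3 = 11.7460; K_W = (4C−1)/(4C−4)+0.615/C = 1.1222; K_s = 1+0.5/C = 1.0426
F_a = (F_max−F_min)/2 = 147.75 N; F_m = (F_max+F_min)/2 = 200.25 N
τ_a = K_W·8F_aD/(πd³) = 1.1222 × 111.35 = 124.95 MPa
τ_m = K_s·8F_mD/(πd³) = 1.0426 × 150.91 = 157.34 MPa
Goodman: 1/n_f = τ_a/S_se + τ_m/S_su = 124.95/369 + 157.34/842 = 0.33861 + 0.18686 = 0.52547
n_f = 1/0.52547 = 1.903

1.90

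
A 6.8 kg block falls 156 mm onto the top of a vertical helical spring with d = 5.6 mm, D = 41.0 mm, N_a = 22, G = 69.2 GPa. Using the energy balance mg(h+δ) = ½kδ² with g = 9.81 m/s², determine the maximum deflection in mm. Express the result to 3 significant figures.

73.9 mm

k = Gd⁴/(8D³N_a) = (69.2×10³)(5.6⁴)/(8·41.0³·22) = 5.6104 N/mm
W = mg = 6.8 × 9.81 = 66.708 N
½kδ² − Wδ − Wh = 0 → δ = (W + √(W² + 2kWh))/k
δ = (66.708 + √(4450 + 116769))/5.6104 = (66.708 + 348.16)/5.6104 = 73.947 mm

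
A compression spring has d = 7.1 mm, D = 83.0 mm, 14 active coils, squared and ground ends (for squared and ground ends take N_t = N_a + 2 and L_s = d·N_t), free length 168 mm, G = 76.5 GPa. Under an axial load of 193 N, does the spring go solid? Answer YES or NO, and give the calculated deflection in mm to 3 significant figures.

YES, δ = 63.6 mm

k = Gd⁴/(8D³N_a) = (76.5×10³)(7.1⁴)/(8·83.0³·14) = 3.0356 N/mm
N_t = 16; L_s = 7.1·16 = 113.6 mm; δ_solid = L₀ − L_s = 168 − 113.6 = 54.4 mm
δ = F/k = 193/3.0356 = 63.579 mm
δ ≥ δ_solid → spring goes solid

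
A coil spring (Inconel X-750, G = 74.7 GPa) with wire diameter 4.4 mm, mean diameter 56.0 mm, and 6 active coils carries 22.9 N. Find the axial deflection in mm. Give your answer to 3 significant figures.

6.89 mm

k = Gd⁴/(8D³N_a) = (74.7×10³)(4.4⁴)/(8·56.0³·6) = 3.3214 N/mm
δ = F/k = 22.9 / 3.3214 = 6.8946 mm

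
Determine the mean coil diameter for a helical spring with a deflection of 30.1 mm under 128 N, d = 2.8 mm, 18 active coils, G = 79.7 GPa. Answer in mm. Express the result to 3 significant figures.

Required rate k = F/δ = 128/30.1 = 4.2525 N/mm
D = (Gd⁴/(8N_a·k))^(1/3) = (79.7×10³·2.8⁴/(8·18·4.2525))^(1/3)
  = (7999.9)^(1/3) = 19.9999 mm

20.0 mm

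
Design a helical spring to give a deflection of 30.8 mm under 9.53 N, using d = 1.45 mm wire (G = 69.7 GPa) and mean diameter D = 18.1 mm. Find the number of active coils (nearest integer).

21

Required rate k = F/δ = 9.53/30.8 = 0.30942 N/mm
N_a = Gd⁴/(8D³k) = (69.7×10³ × 1.45⁴)/(8 × 18.1³ × 0.30942)
    = 308109 / 14678 = 20.99 → 21 coils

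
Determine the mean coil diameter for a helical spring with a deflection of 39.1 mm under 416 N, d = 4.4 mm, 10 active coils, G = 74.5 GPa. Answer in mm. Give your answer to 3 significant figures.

Required rate k = F/δ = 416/39.1 = 10.639 N/mm
D = (Gd⁴/(8N_a·k))^(1/3) = (74.5×10³·4.4⁴/(8·10·10.639))^(1/3)
  = (32806.5)^(1/3) = 32.0125 mm

32.0 mm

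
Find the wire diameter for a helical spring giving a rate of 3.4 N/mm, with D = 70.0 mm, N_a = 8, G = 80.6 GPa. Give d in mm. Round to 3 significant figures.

d = (8D³N_a·k / G)^(1/4) = (8·70.0³·8·3.4 / (80.6×10³))^0.25
  = (926.01)^0.25 = 5.5164 mm

5.52 mm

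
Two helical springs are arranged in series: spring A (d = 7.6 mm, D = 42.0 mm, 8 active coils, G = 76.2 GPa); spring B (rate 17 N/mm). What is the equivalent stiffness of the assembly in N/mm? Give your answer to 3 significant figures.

12.9 N/mm

k_A = Gd⁴/(8D³N_a) = (76.2×10³)(7.6⁴)/(8·42.0³·8) = 53.614 N/mm
Series: 1/k_eq = 1/53.614 + 1/17 = 0.077475; k_eq = 12.907 N/mm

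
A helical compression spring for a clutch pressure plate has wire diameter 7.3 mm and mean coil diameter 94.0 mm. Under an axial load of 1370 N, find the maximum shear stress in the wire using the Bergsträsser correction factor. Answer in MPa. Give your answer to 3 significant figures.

930 MPa

Spring index C = D/d = 94.0/7.3 = 12.8767
K_B = (4C+2)/(4C−3) = 53.507/48.507 = 1.1031
τ₀ = 8FD/(πd³) = 8·1370·94.0/(π·7.3³) = 1.03024e+06/1222.1 = 842.99 MPa
τ_max = K·τ₀ = 1.1031 × 842.99 = 929.88 MPa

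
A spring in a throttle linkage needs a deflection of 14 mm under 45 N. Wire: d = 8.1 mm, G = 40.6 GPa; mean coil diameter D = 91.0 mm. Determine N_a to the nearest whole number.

Required rate k = F/δ = 45/14 = 3.2143 N/mm
N_a = Gd⁴/(8D³k) = (40.6×10³ × 8.1⁴)/(8 × 91.0³ × 3.2143)
    = 1.7477e+08 / 1.93775e+07 = 9.019 → 9 coils

9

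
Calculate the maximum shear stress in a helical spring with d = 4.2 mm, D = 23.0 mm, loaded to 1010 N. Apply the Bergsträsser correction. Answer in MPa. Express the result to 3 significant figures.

Spring index C = D/d = 23.0/4.2 = 5.4762
K_B = (4C+2)/(4C−3) = 23.905/18.905 = 1.2645
τ₀ = 8FD/(πd³) = 8·1010·23.0/(π·4.2³) = 185840/232.75 = 798.44 MPa
τ_max = K·τ₀ = 1.2645 × 798.44 = 1009.6 MPa

1010 MPa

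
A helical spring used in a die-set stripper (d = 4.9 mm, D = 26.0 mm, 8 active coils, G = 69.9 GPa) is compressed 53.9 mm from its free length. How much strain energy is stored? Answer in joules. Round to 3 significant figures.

52.0 J

k = Gd⁴/(8D³N_a) = (69.9×10³)(4.9⁴)/(8·26.0³·8) = 35.823 N/mm
U = ½kδ² = 0.5 × 35.823 × 53.9² = 52037 N·mm = 52.037 J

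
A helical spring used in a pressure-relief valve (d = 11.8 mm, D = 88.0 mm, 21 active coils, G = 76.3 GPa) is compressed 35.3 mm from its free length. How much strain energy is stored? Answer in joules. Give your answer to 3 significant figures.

k = Gd⁴/(8D³N_a) = (76.3×10³)(11.8⁴)/(8·88.0³·21) = 12.921 N/mm
U = ½kδ² = 0.5 × 12.921 × 35.3² = 8050.3 N·mm = 8.0503 J

8.05 J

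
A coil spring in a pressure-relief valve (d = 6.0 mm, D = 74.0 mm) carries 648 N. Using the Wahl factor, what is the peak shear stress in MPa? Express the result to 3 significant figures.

631 MPa

Spring index C = D/d = 74.0/6.0 = 12.3333
K_W = (4C−1)/(4C−4) + 0.615/C = 48.333/45.333 + 0.0499 = 1.1160
τ₀ = 8FD/(πd³) = 8·648·74.0/(π·6.0³) = 383616/678.58 = 565.32 MPa
τ_max = K·τ₀ = 1.1160 × 565.32 = 630.92 MPa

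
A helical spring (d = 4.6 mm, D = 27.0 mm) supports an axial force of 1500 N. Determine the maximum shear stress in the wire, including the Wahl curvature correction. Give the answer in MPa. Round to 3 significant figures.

1330 MPa

Spring index C = D/d = 27.0/4.6 = 5.8696
K_W = (4C−1)/(4C−4) + 0.615/C = 22.478/19.478 + 0.1048 = 1.2588
τ₀ = 8FD/(πd³) = 8·1500·27.0/(π·4.6³) = 324000/305.79 = 1059.6 MPa
τ_max = K·τ₀ = 1.2588 × 1059.6 = 1333.8 MPa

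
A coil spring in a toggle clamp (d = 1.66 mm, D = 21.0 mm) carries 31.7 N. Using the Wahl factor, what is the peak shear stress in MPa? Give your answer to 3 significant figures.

412 MPa

Spring index C = D/d = 21.0/1.66 = 12.6506
K_W = (4C−1)/(4C−4) + 0.615/C = 49.602/46.602 + 0.0486 = 1.1130
τ₀ = 8FD/(πd³) = 8·31.7·21.0/(π·1.66³) = 5325.6/14.371 = 370.59 MPa
τ_max = K·τ₀ = 1.1130 × 370.59 = 412.46 MPa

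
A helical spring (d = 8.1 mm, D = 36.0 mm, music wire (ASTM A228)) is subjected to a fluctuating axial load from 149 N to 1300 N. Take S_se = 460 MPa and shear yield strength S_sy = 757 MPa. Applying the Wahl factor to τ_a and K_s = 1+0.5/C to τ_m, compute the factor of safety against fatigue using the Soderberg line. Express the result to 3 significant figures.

C = D/d = 36.0/8.1 = 4.4444; K_W = (4C−1)/(4C−4)+0.615/C = 1.3561; K_s = 1+0.5/C = 1.1125
F_a = (F_max−F_min)/2 = 575.5 N; F_m = (F_max+F_min)/2 = 724.5 N
τ_a = K_W·8F_aD/(πd³) = 1.3561 × 99.273 = 134.63 MPa
τ_m = K_s·8F_mD/(πd³) = 1.1125 × 124.98 = 139.04 MPa
Soderberg: 1/n_f = τ_a/S_se + τ_m/S_sy = 134.63/460 + 139.04/757 = 0.29267 + 0.18367 = 0.47633
n_f = 1/0.47633 = 2.099

2.10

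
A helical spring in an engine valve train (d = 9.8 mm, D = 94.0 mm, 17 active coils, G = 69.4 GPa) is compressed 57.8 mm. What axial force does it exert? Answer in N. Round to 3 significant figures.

328 N

k = Gd⁴/(8D³N_a) = (69.4×10³)(9.8⁴)/(8·94.0³·17) = 5.6668 N/mm
F = k·δ = 5.6668 × 57.8 = 327.54 N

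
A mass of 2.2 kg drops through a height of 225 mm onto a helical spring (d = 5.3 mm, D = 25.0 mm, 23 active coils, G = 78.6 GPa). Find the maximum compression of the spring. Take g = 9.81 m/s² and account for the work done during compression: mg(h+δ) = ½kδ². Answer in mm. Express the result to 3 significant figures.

k = Gd⁴/(8D³N_a) = (78.6×10³)(5.3⁴)/(8·25.0³·23) = 21.572 N/mm
W = mg = 2.2 × 9.81 = 21.582 N
½kδ² − Wδ − Wh = 0 → δ = (W + √(W² + 2kWh))/k
δ = (21.582 + √(465.78 + 209504))/21.572 = (21.582 + 458.22)/21.572 = 22.242 mm

22.2 mm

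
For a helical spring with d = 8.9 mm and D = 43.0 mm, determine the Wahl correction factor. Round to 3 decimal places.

C = D/d = 43.0/8.9 = 4.8315
K_W = (4C−1)/(4C−4) + 0.615/C = 18.326/15.326 + 0.1273 = 1.3230

1.323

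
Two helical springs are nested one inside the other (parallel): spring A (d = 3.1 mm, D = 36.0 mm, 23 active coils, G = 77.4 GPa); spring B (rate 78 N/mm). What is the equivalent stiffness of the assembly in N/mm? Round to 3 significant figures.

k_A = Gd⁴/(8D³N_a) = (77.4×10³)(3.1⁴)/(8·36.0³·23) = 0.83265 N/mm
Parallel: k_eq = 0.83265 + 78 = 78.833 N/mm

78.8 N/mm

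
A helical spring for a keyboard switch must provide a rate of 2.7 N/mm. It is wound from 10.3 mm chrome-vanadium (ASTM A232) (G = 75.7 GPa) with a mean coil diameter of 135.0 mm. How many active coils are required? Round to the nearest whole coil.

16

N_a = Gd⁴/(8D³k) = (75.7×10³ × 10.3⁴)/(8 × 135.0³ × 2.7)
    = 8.5201e+08 / 5.31441e+07 = 16.03 → 16 coils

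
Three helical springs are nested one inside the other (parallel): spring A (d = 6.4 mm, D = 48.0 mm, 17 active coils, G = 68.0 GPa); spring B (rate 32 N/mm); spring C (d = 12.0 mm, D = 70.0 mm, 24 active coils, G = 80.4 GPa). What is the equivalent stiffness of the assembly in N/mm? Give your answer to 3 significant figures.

64.9 N/mm

k_A = Gd⁴/(8D³N_a) = (68.0×10³)(6.4⁴)/(8·48.0³·17) = 7.5852 N/mm
k_C = Gd⁴/(8D³N_a) = (80.4×10³)(12.0⁴)/(8·70.0³·24) = 25.315 N/mm
Parallel: k_eq = 7.5852 + 32 + 25.315 = 64.901 N/mm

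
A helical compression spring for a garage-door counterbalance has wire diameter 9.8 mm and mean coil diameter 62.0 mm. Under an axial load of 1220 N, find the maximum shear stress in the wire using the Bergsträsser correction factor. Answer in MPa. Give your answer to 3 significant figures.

251 MPa

Spring index C = D/d = 62.0/9.8 = 6.3265
K_B = (4C+2)/(4C−3) = 27.306/22.306 = 1.2242
τ₀ = 8FD/(πd³) = 8·1220·62.0/(π·9.8³) = 605120/2956.8 = 204.65 MPa
τ_max = K·τ₀ = 1.2242 × 204.65 = 250.52 MPa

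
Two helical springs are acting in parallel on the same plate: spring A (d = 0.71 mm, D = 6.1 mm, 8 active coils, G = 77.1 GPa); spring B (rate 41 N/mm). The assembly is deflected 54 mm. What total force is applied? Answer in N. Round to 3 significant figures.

2290 N

k_A = Gd⁴/(8D³N_a) = (77.1×10³)(0.71⁴)/(8·6.1³·8) = 1.3487 N/mm
Parallel: k_eq = 1.3487 + 41 = 42.349 N/mm
F = k_eq·δ = 42.349·54 = 2286.8 N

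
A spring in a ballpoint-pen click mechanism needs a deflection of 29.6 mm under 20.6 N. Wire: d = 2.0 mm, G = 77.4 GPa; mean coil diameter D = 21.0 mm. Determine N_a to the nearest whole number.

Required rate k = F/δ = 20.6/29.6 = 0.69595 N/mm
N_a = Gd⁴/(8D³k) = (77.4×10³ × 2.0⁴)/(8 × 21.0³ × 0.69595)
    = 1.2384e+06 / 51561.2 = 24.02 → 24 coils

24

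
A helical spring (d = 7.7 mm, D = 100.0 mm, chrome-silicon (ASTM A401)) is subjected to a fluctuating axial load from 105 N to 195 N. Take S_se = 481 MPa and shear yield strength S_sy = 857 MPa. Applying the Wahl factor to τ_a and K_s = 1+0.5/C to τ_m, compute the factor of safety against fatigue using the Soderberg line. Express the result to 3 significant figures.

6.28

C = D/d = 100.0/7.7 = 12.9870; K_W = (4C−1)/(4C−4)+0.615/C = 1.1099; K_s = 1+0.5/C = 1.0385
F_a = (F_max−F_min)/2 = 45 N; F_m = (F_max+F_min)/2 = 150 N
τ_a = K_W·8F_aD/(πd³) = 1.1099 × 25.1 = 27.859 MPa
τ_m = K_s·8F_mD/(πd³) = 1.0385 × 83.668 = 86.889 MPa
Soderberg: 1/n_f = τ_a/S_se + τ_m/S_sy = 27.859/481 + 86.889/857 = 0.05792 + 0.10139 = 0.15931
n_f = 1/0.15931 = 6.277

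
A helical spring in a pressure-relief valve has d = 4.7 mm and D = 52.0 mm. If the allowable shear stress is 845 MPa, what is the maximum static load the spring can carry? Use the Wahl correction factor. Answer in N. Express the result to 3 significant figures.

586 N

C = D/d = 52.0/4.7 = 11.0638
K_W = (4C−1)/(4C−4) + 0.615/C = 43.255/40.255 + 0.0556 = 1.1301
τ_max = K·8FD/(πd³) → F_max = τ_allow·πd³/(8DK)
F_max = 845·π·4.7³/(8·52.0·1.1301) = 2.7561e+05/470.13 = 586.25 N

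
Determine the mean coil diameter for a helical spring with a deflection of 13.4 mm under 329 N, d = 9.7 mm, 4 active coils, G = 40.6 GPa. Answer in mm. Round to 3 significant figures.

77.1 mm

Required rate k = F/δ = 329/13.4 = 24.552 N/mm
D = (Gd⁴/(8N_a·k))^(1/3) = (40.6×10³·9.7⁴/(8·4·24.552))^(1/3)
  = (457480)^(1/3) = 77.0532 mm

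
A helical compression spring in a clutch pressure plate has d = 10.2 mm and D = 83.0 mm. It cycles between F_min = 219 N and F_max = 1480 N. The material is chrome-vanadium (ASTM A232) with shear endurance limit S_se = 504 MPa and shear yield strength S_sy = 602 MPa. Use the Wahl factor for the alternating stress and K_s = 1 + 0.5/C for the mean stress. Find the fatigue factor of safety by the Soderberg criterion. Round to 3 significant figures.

1.69

C = D/d = 83.0/10.2 = 8.1373; K_W = (4C−1)/(4C−4)+0.615/C = 1.1807; K_s = 1+0.5/C = 1.0614
F_a = (F_max−F_min)/2 = 630.5 N; F_m = (F_max+F_min)/2 = 849.5 N
τ_a = K_W·8F_aD/(πd³) = 1.1807 × 125.57 = 148.26 MPa
τ_m = K_s·8F_mD/(πd³) = 1.0614 × 169.19 = 179.59 MPa
Soderberg: 1/n_f = τ_a/S_se + τ_m/S_sy = 148.26/504 + 179.59/602 = 0.29417 + 0.29832 = 0.59249
n_f = 1/0.59249 = 1.688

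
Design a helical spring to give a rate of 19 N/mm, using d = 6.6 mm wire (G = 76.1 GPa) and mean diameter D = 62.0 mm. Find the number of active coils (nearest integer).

N_a = Gd⁴/(8D³k) = (76.1×10³ × 6.6⁴)/(8 × 62.0³ × 19)
    = 1.44398e+08 / 3.62259e+07 = 3.986 → 4 coils

4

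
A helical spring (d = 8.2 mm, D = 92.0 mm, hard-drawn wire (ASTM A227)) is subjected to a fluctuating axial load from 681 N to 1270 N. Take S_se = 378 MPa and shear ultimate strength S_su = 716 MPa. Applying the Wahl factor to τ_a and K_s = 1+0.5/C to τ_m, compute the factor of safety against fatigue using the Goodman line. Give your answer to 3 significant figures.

C = D/d = 92.0/8.2 = 11.2195; K_W = (4C−1)/(4C−4)+0.615/C = 1.1282; K_s = 1+0.5/C = 1.0446
F_a = (F_max−F_min)/2 = 294.5 N; F_m = (F_max+F_min)/2 = 975.5 N
τ_a = K_W·8F_aD/(πd³) = 1.1282 × 125.13 = 141.18 MPa
τ_m = K_s·8F_mD/(πd³) = 1.0446 × 414.49 = 432.96 MPa
Goodman: 1/n_f = τ_a/S_se + τ_m/S_su = 141.18/378 + 432.96/716 = 0.37348 + 0.60469 = 0.97817
n_f = 1/0.97817 = 1.022

1.02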